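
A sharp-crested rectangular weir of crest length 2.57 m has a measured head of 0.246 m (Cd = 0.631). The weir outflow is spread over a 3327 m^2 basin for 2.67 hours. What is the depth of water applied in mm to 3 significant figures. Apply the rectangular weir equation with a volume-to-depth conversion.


Approach: apply the rectangular weir equation with a volume-to-depth conversion, Q = (2/3)*Cd*L*sqrt(2g)*H^1.5; d = Q*t/A * 1000.
Step 1 — weir discharge:
  Q = (2/3)*0.631*2.57*sqrt(2*9.81)*0.246^1.5 = 0.58428 m^3/s
Step 2 — volume: V = 0.58428 * 2.67*3600 = 5616.1 m^3
Step 3 — depth: d = V/A * 1000 = 5616.1/3327 * 1000 = 1690 mm
Therefore the depth of water applied = 1690 mm.


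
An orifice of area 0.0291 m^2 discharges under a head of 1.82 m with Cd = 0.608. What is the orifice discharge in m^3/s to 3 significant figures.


Approach: apply the orifice equation, Q = Cd*A*sqrt(2*g*h).
Q = 0.608 * 0.0291 * sqrt(2*9.81*1.82) = 0.106 m^3/s
Therefore the orifice discharge = 0.106 m^3/s.


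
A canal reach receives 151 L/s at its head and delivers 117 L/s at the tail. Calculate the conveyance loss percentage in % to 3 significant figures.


Approach: apply the conveyance loss ratio, loss% = ((Q_head - Q_tail)/Q_head)*100.
loss = ((151 - 117)/151)*100 = 22.5 %
Therefore the conveyance loss percentage = 22.5 %.


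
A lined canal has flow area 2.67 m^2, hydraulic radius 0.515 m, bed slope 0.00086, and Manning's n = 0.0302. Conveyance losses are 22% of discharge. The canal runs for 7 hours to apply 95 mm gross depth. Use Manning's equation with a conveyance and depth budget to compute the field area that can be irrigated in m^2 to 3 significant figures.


Approach: apply Manning's equation with a conveyance and depth budget, Q = (1/n)*A*R^(2/3)*S^(1/2); Q_field = Q*(1-loss); Area = Q_field*t/(d/1000).
Step 1 — canal discharge (Manning's equation):
  Q = (1/0.0302) * 2.67 * 0.515^(2/3) * 0.00086^(1/2) = 1.6658 m^3/s
Step 2 — delivered flow: Q_field = 1.6658*(1 - 22/100) = 1.2993 m^3/s
Step 3 — volume delivered: V = 1.2993 * 7*3600 = 32743 m^3
Step 4 — area served: A = V / (depth/1000) = 32743 / 0.095 = 345000 m^2
Therefore the field area that can be irrigated = 345000 m^2.


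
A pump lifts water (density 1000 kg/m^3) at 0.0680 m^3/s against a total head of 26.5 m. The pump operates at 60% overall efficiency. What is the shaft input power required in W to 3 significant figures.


Approach: apply hydraulic power then efficiency conversion, P = rho*g*Q*H; P_in = P/eta.
Step 1 — hydraulic power (P = rho*g*Q*H):
  P = 1000 * 9.81 * 0.0680 * 26.5 = 17678 W
Step 2 — input power: P_in = P/eta = 17678 / 0.6 = 29500 W
Therefore the shaft input power required = 29500 W.


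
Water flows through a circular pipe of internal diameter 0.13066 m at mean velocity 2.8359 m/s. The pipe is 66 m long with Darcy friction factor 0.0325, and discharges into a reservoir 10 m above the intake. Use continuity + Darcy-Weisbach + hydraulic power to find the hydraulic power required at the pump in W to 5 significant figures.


Approach: apply continuity + Darcy-Weisbach + hydraulic power, Q = A*v; hf = f*(L/D)*(v^2/(2g)); H = static + hf; P = rho*g*Q*H.
Step 1 — flow rate (continuity, Q = A*v):
  A = pi*(0.13066/2)^2 = 0.01340835 m^2
  Q = 0.01340835 * 2.8359 = 0.03802473 m^3/s
Step 2 — friction head loss (Darcy-Weisbach):
  hf = 0.0325 * (66/0.13066) * (2.8359^2 / (2*9.81))
  hf = 6.729262 m
Step 3 — total head: H = 10 + 6.729262 = 16.72926 m
Step 4 — hydraulic power (P = rho*g*Q*H):
  P = 1000 * 9.81 * 0.03802473 * 16.72926 = 6240.4 W
Therefore the hydraulic power required at the pump = 6240.4 W.


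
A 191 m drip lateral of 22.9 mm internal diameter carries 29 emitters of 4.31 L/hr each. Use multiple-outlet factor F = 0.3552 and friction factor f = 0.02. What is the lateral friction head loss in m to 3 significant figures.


Approach: apply Darcy-Weisbach with the multiple-outlet F-factor, Q = n*q/(3600*1000) m^3/s; v = Q/A; hf = F*f*(L/D)*(v^2/(2g)).
Q = 29*4.31/(3600*1000) = 3.4719e-05 m^3/s
A = pi*(22.9e-3/2)^2 = 4.1187e-04 m^2, so v = Q/A = 0.084297 m/s
hf = 0.3552*0.02*(191/0.0229)*(0.084297^2/(2*9.81)) = 0.0215 m
Therefore the lateral friction head loss = 0.0215 m.


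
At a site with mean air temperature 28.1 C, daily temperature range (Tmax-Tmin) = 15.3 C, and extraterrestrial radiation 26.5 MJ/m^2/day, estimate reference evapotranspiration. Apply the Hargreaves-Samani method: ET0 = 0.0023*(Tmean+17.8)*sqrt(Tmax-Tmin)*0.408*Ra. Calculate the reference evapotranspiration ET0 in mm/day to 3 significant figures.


ET0 = 0.0023*(28.1+17.8)*sqrt(15.3)*0.408*26.5 = 4.46 mm/day
Therefore the reference evapotranspiration ET0 = 4.46 mm/day.


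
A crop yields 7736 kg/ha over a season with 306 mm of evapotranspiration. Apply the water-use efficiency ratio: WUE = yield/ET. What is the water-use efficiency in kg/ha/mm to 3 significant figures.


WUE = 7736 / 306 = 25.3 kg/ha/mm
Therefore the water-use efficiency = 25.3 kg/ha/mm.


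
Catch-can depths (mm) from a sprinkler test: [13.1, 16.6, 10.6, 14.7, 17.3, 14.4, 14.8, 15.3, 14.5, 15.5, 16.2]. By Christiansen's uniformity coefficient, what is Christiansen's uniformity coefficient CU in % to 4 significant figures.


Approach: apply Christiansen's uniformity coefficient, CU = (1 - mean_abs_deviation/mean)*100.
mean = 14.8182 mm
mean |d_i - mean| = 1.23802 mm
CU = (1 - 1.23802/14.8182)*100 = 91.65 %
Therefore Christiansen's uniformity coefficient CU = 91.65 %.


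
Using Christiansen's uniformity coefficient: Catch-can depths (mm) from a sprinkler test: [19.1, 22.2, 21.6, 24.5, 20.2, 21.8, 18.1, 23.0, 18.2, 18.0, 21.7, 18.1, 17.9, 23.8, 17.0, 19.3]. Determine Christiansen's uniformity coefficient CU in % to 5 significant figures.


Approach: apply Christiansen's uniformity coefficient, CU = (1 - mean_abs_deviation/mean)*100.
mean = 20.28125 mm
mean |d_i - mean| = 2.078906 mm
CU = (1 - 2.078906/20.28125)*100 = 89.750 %
Therefore Christiansen's uniformity coefficient CU = 89.750 %.


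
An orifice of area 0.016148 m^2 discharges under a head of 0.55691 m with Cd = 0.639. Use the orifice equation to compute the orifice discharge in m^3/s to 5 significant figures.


Approach: apply the orifice equation, Q = Cd*A*sqrt(2*g*h).
Q = 0.639 * 0.016148 * sqrt(2*9.81*0.55691) = 0.034108 m^3/s
Therefore the orifice discharge = 0.034108 m^3/s.


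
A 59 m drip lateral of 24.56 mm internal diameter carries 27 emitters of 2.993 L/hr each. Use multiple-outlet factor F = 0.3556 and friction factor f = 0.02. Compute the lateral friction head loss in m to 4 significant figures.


Approach: apply Darcy-Weisbach with the multiple-outlet F-factor, Q = n*q/(3600*1000) m^3/s; v = Q/A; hf = F*f*(L/D)*(v^2/(2g)).
Q = 27*2.993/(3600*1000) = 2.24475e-05 m^3/s
A = pi*(24.56e-3/2)^2 = 4.73747e-04 m^2, so v = Q/A = 0.0473829 m/s
hf = 0.3556*0.02*(59/0.02456)*(0.0473829^2/(2*9.81)) = 0.001955 m
Therefore the lateral friction head loss = 0.001955 m.


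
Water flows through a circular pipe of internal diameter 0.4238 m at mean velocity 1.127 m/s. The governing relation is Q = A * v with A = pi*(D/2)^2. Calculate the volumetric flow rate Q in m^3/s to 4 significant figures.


A = pi*(0.4238/2)^2 = 0.141063 m^2
Q = 0.141063 * 1.127 = 0.1590 m^3/s
Therefore the volumetric flow rate Q = 0.1590 m^3/s.


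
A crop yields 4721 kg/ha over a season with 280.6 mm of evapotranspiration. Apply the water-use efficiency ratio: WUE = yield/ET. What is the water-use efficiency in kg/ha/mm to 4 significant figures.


WUE = 4721 / 280.6 = 16.82 kg/ha/mm
Therefore the water-use efficiency = 16.82 kg/ha/mm.


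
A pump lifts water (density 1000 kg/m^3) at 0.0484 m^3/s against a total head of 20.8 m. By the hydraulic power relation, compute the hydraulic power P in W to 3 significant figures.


Approach: apply the hydraulic power relation, P = rho*g*Q*H.
P = 1000 * 9.81 * 0.0484 * 20.8 = 9880 W
Therefore the hydraulic power P = 9880 W.


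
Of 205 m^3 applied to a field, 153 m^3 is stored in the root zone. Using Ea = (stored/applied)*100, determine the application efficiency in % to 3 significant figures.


Ea = (153/205)*100 = 74.6 %
Therefore the application efficiency = 74.6 %.


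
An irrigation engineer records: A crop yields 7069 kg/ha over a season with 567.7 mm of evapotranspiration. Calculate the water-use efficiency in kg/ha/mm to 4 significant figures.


Approach: apply the water-use efficiency ratio, WUE = yield/ET.
WUE = 7069 / 567.7 = 12.45 kg/ha/mm
Therefore the water-use efficiency = 12.45 kg/ha/mm.


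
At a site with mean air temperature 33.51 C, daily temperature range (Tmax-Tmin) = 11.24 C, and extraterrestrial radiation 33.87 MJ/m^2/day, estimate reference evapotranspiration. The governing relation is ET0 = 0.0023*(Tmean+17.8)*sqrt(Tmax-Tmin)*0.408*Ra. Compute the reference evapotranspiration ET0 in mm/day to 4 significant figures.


ET0 = 0.0023*(33.51+17.8)*sqrt(11.24)*0.408*33.87 = 5.467 mm/day
Therefore the reference evapotranspiration ET0 = 5.467 mm/day.


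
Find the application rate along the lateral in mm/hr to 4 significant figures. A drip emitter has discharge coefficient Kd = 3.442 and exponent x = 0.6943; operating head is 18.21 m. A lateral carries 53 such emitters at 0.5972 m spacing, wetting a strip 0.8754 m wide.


Approach: apply the emitter equation with a lateral mass balance, q = Kd*h^x; Q = n*q; rate = Q/(n*spacing*width).
Step 1 — single emitter flow (q = Kd*h^x):
  q = 3.442 * 18.21^0.6943 = 25.8133 L/hr
Step 2 — total lateral flow: Q = 53 * 25.8133 = 1368.11 L/hr
Step 3 — wetted area: A = 53 * 0.5972 * 0.8754 = 27.7078 m^2
Step 4 — application rate: Q/A = 1368.11/27.7078 = 49.38 mm/hr
Therefore the application rate along the lateral = 49.38 mm/hr.


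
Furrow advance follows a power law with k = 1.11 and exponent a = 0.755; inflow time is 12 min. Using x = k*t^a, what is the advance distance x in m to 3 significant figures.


x = 1.11 * 12^0.755 = 7.25 m
Therefore the advance distance x = 7.25 m.


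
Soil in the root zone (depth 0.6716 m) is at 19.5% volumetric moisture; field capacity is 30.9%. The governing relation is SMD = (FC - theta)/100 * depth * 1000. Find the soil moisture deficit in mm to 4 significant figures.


SMD = (30.9 - 19.5)/100 * 0.6716 * 1000 = 76.56 mm
Therefore the soil moisture deficit = 76.56 mm.


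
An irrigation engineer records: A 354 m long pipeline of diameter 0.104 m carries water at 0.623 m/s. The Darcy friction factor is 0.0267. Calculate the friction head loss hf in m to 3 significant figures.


Approach: apply the Darcy-Weisbach equation, hf = f*(L/D)*(v^2/(2g)).
hf = 0.0267 * (354/0.104) * (0.623^2 / (2*9.81))
hf = 1.80 m
Therefore the friction head loss hf = 1.80 m.


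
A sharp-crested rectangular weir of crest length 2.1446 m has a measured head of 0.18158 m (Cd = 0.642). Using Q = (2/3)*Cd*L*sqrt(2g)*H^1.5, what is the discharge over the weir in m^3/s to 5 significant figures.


Q = (2/3)*0.642*2.1446*sqrt(2*9.81)*0.18158^1.5 = 0.31459 m^3/s
Therefore the discharge over the weir = 0.31459 m^3/s.


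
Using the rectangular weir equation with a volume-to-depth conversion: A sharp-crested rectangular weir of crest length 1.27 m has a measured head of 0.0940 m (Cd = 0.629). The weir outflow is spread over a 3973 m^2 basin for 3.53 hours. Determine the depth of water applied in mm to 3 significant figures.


Approach: apply the rectangular weir equation with a volume-to-depth conversion, Q = (2/3)*Cd*L*sqrt(2g)*H^1.5; d = Q*t/A * 1000.
Step 1 — weir discharge:
  Q = (2/3)*0.629*1.27*sqrt(2*9.81)*0.0940^1.5 = 0.067984 m^3/s
Step 2 — volume: V = 0.067984 * 3.53*3600 = 863.94 m^3
Step 3 — depth: d = V/A * 1000 = 863.94/3973 * 1000 = 217 mm
Therefore the depth of water applied = 217 mm.


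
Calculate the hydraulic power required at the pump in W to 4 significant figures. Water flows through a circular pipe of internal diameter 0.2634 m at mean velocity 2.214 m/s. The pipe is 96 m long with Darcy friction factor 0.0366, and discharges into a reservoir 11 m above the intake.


Approach: apply continuity + Darcy-Weisbach + hydraulic power, Q = A*v; hf = f*(L/D)*(v^2/(2g)); H = static + hf; P = rho*g*Q*H.
Step 1 — flow rate (continuity, Q = A*v):
  A = pi*(0.2634/2)^2 = 0.0544906 m^2
  Q = 0.0544906 * 2.214 = 0.120642 m^3/s
Step 2 — friction head loss (Darcy-Weisbach):
  hf = 0.0366 * (96/0.2634) * (2.214^2 / (2*9.81))
  hf = 3.33267 m
Step 3 — total head: H = 11 + 3.33267 = 14.3327 m
Step 4 — hydraulic power (P = rho*g*Q*H):
  P = 1000 * 9.81 * 0.120642 * 14.3327 = 16960 W
Therefore the hydraulic power required at the pump = 16960 W.


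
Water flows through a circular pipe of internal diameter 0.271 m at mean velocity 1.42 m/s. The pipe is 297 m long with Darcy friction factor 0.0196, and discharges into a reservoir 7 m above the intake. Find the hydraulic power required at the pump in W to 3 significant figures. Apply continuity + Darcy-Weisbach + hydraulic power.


Approach: apply continuity + Darcy-Weisbach + hydraulic power, Q = A*v; hf = f*(L/D)*(v^2/(2g)); H = static + hf; P = rho*g*Q*H.
Step 1 — flow rate (continuity, Q = A*v):
  A = pi*(0.271/2)^2 = 0.057680 m^2
  Q = 0.057680 * 1.42 = 0.081906 m^3/s
Step 2 — friction head loss (Darcy-Weisbach):
  hf = 0.0196 * (297/0.271) * (1.42^2 / (2*9.81))
  hf = 2.2076 m
Step 3 — total head: H = 7 + 2.2076 = 9.2076 m
Step 4 — hydraulic power (P = rho*g*Q*H):
  P = 1000 * 9.81 * 0.081906 * 9.2076 = 7400 W
Therefore the hydraulic power required at the pump = 7400 W.


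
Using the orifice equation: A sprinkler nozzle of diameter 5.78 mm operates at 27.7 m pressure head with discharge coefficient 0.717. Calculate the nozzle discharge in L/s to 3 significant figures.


Approach: apply the orifice equation, Q = Cd*A*sqrt(2*g*h), A = pi*(d/2)^2.
A = pi*(5.78e-3/2)^2 = 2.6239e-05 m^2
Q = 0.717 * 2.6239e-05 * sqrt(2*9.81*27.7) * 1000 = 0.439 L/s
Therefore the nozzle discharge = 0.439 L/s.


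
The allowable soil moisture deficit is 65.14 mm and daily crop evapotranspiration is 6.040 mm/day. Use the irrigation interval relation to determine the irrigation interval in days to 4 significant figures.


Approach: apply the irrigation interval relation, interval = SMD / ETc.
interval = 65.14 / 6.040 = 10.78 days
Therefore the irrigation interval = 10.78 days.


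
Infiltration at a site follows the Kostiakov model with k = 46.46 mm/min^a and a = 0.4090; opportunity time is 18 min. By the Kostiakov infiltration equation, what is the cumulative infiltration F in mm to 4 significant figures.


Approach: apply the Kostiakov infiltration equation, F = k*t^a.
F = 46.46 * 18^0.4090 = 151.5 mm
Therefore the cumulative infiltration F = 151.5 mm.


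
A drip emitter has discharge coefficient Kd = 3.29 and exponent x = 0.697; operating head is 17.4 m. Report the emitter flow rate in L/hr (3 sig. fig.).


Approach: apply the emitter characteristic equation, q = Kd * h^x.
q = 3.29 * 17.4^0.697 = 24.1 L/hr
Therefore the emitter flow rate = 24.1 L/hr.


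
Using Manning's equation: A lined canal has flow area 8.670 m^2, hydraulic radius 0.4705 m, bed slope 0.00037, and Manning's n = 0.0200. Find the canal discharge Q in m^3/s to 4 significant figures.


Approach: apply Manning's equation, Q = (1/n)*A*R^(2/3)*S^(1/2).
Q = (1/0.0200) * 8.670 * 0.4705^(2/3) * 0.00037^(1/2) = 5.044 m^3/s
Therefore the canal discharge Q = 5.044 m^3/s.


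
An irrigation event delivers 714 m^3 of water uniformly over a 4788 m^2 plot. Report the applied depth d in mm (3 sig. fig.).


Approach: apply depth from volume over area, d = (V/A)*1000.
d = (714 / 4788) * 1000 = 149 mm
Therefore the applied depth d = 149 mm.


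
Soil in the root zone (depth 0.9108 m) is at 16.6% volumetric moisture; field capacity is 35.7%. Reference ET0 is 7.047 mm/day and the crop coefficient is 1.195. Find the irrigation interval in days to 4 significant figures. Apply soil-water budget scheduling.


Approach: apply soil-water budget scheduling, SMD = (FC-theta)/100*depth*1000; ETc = ET0*Kc; interval = SMD/ETc.
Step 1 — soil moisture deficit:
  SMD = (35.7 - 16.6)/100 * 0.9108 * 1000 = 173.963 mm
Step 2 — daily crop ET (ETc = ET0*Kc):
  ETc = 7.047 * 1.195 = 8.42117 mm/day
Step 3 — irrigation interval (SMD/ETc):
  interval = 173.963 / 8.42117 = 20.66 days
Therefore the irrigation interval = 20.66 days.


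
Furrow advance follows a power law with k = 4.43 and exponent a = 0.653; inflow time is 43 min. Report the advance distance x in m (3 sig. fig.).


Approach: apply the power-law advance function, x = k*t^a.
x = 4.43 * 43^0.653 = 51.6 m
Therefore the advance distance x = 51.6 m.


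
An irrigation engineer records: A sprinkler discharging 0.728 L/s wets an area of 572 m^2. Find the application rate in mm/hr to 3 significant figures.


Approach: apply the application rate relation, rate = (Q/A)*3600.
rate = (0.728 / 572) * 3600 = 4.58 mm/hr
Therefore the application rate = 4.58 mm/hr.


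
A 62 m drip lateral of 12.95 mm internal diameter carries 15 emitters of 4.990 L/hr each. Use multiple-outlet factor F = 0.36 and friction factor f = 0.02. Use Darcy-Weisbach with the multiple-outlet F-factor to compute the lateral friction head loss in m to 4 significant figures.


Approach: apply Darcy-Weisbach with the multiple-outlet F-factor, Q = n*q/(3600*1000) m^3/s; v = Q/A; hf = F*f*(L/D)*(v^2/(2g)).
Q = 15*4.990/(3600*1000) = 2.07917e-05 m^3/s
A = pi*(12.95e-3/2)^2 = 1.31713e-04 m^2, so v = Q/A = 0.157856 m/s
hf = 0.36*0.02*(62/0.01295)*(0.157856^2/(2*9.81)) = 0.04378 m
Therefore the lateral friction head loss = 0.04378 m.


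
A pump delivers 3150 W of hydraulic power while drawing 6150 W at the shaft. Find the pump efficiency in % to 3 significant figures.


Approach: apply the efficiency ratio, eta = (P_out/P_in)*100.
eta = (3150 / 6150) * 100 = 51.2 %
Therefore the pump efficiency = 51.2 %.


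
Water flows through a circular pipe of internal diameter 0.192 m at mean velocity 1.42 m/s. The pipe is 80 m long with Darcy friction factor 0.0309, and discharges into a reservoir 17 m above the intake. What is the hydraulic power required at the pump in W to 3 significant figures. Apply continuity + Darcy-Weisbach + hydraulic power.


Approach: apply continuity + Darcy-Weisbach + hydraulic power, Q = A*v; hf = f*(L/D)*(v^2/(2g)); H = static + hf; P = rho*g*Q*H.
Step 1 — flow rate (continuity, Q = A*v):
  A = pi*(0.192/2)^2 = 0.028953 m^2
  Q = 0.028953 * 1.42 = 0.041113 m^3/s
Step 2 — friction head loss (Darcy-Weisbach):
  hf = 0.0309 * (80/0.192) * (1.42^2 / (2*9.81))
  hf = 1.3232 m
Step 3 — total head: H = 17 + 1.3232 = 18.323 m
Step 4 — hydraulic power (P = rho*g*Q*H):
  P = 1000 * 9.81 * 0.041113 * 18.323 = 7390 W
Therefore the hydraulic power required at the pump = 7390 W.


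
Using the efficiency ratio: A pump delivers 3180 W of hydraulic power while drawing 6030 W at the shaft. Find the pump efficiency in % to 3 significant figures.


Approach: apply the efficiency ratio, eta = (P_out/P_in)*100.
eta = (3180 / 6030) * 100 = 52.7 %
Therefore the pump efficiency = 52.7 %.


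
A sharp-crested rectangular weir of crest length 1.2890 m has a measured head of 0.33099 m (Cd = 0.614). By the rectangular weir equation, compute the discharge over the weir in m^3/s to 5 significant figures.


Approach: apply the rectangular weir equation, Q = (2/3)*Cd*L*sqrt(2g)*H^1.5.
Q = (2/3)*0.614*1.2890*sqrt(2*9.81)*0.33099^1.5 = 0.44504 m^3/s
Therefore the discharge over the weir = 0.44504 m^3/s.


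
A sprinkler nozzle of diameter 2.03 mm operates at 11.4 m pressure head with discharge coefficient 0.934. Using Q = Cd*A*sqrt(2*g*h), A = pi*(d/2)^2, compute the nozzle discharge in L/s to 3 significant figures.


A = pi*(2.03e-3/2)^2 = 3.2365e-06 m^2
Q = 0.934 * 3.2365e-06 * sqrt(2*9.81*11.4) * 1000 = 0.0452 L/s
Therefore the nozzle discharge = 0.0452 L/s.


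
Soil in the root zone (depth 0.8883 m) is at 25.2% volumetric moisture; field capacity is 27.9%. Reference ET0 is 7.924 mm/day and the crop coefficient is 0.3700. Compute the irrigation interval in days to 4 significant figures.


Approach: apply soil-water budget scheduling, SMD = (FC-theta)/100*depth*1000; ETc = ET0*Kc; interval = SMD/ETc.
Step 1 — soil moisture deficit:
  SMD = (27.9 - 25.2)/100 * 0.8883 * 1000 = 23.9841 mm
Step 2 — daily crop ET (ETc = ET0*Kc):
  ETc = 7.924 * 0.3700 = 2.93188 mm/day
Step 3 — irrigation interval (SMD/ETc):
  interval = 23.9841 / 2.93188 = 8.180 days
Therefore the irrigation interval = 8.180 days.


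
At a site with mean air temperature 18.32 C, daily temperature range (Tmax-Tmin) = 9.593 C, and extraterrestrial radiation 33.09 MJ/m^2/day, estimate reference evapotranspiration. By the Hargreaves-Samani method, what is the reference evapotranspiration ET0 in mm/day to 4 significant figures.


Approach: apply the Hargreaves-Samani method, ET0 = 0.0023*(Tmean+17.8)*sqrt(Tmax-Tmin)*0.408*Ra.
ET0 = 0.0023*(18.32+17.8)*sqrt(9.593)*0.408*33.09 = 3.474 mm/day
Therefore the reference evapotranspiration ET0 = 3.474 mm/day.


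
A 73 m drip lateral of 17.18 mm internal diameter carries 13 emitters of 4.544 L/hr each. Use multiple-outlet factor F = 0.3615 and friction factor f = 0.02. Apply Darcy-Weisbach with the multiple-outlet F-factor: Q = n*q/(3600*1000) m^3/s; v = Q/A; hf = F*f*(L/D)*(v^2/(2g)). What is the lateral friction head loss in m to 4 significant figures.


Q = 13*4.544/(3600*1000) = 1.64089e-05 m^3/s
A = pi*(17.18e-3/2)^2 = 2.31812e-04 m^2, so v = Q/A = 0.0707853 m/s
hf = 0.3615*0.02*(73/0.01718)*(0.0707853^2/(2*9.81)) = 0.007846 m
Therefore the lateral friction head loss = 0.007846 m.


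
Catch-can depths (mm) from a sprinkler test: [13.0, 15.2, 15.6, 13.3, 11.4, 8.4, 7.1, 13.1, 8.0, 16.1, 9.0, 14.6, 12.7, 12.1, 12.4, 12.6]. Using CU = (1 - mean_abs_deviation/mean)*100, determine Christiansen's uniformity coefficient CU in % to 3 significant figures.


mean = 12.162 mm
mean |d_i - mean| = 2.1219 mm
CU = (1 - 2.1219/12.162)*100 = 82.6 %
Therefore Christiansen's uniformity coefficient CU = 82.6 %.


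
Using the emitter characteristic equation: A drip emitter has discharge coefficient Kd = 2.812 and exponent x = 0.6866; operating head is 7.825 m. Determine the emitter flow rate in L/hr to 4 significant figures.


Approach: apply the emitter characteristic equation, q = Kd * h^x.
q = 2.812 * 7.825^0.6866 = 11.55 L/hr
Therefore the emitter flow rate = 11.55 L/hr.


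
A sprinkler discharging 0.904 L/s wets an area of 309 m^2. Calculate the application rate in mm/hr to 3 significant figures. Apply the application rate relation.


Approach: apply the application rate relation, rate = (Q/A)*3600.
rate = (0.904 / 309) * 3600 = 10.5 mm/hr
Therefore the application rate = 10.5 mm/hr.


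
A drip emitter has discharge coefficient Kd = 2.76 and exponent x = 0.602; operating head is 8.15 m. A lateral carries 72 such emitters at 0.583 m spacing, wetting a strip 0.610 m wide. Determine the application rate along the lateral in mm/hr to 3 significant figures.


Approach: apply the emitter equation with a lateral mass balance, q = Kd*h^x; Q = n*q; rate = Q/(n*spacing*width).
Step 1 — single emitter flow (q = Kd*h^x):
  q = 2.76 * 8.15^0.602 = 9.7595 L/hr
Step 2 — total lateral flow: Q = 72 * 9.7595 = 702.68 L/hr
Step 3 — wetted area: A = 72 * 0.583 * 0.610 = 25.605 m^2
Step 4 — application rate: Q/A = 702.68/25.605 = 27.4 mm/hr
Therefore the application rate along the lateral = 27.4 mm/hr.


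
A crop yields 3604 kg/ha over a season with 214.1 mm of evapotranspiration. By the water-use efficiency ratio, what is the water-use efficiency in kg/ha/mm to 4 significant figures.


Approach: apply the water-use efficiency ratio, WUE = yield/ET.
WUE = 3604 / 214.1 = 16.83 kg/ha/mm
Therefore the water-use efficiency = 16.83 kg/ha/mm.


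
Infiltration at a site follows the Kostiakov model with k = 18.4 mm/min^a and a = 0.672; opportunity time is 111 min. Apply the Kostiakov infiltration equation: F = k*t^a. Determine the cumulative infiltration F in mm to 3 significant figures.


F = 18.4 * 111^0.672 = 436 mm
Therefore the cumulative infiltration F = 436 mm.


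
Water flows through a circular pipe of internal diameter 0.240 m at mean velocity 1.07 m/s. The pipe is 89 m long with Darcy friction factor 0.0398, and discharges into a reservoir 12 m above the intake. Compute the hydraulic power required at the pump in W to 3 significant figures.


Approach: apply continuity + Darcy-Weisbach + hydraulic power, Q = A*v; hf = f*(L/D)*(v^2/(2g)); H = static + hf; P = rho*g*Q*H.
Step 1 — flow rate (continuity, Q = A*v):
  A = pi*(0.240/2)^2 = 0.045239 m^2
  Q = 0.045239 * 1.07 = 0.048406 m^3/s
Step 2 — friction head loss (Darcy-Weisbach):
  hf = 0.0398 * (89/0.240) * (1.07^2 / (2*9.81))
  hf = 0.86125 m
Step 3 — total head: H = 12 + 0.86125 = 12.861 m
Step 4 — hydraulic power (P = rho*g*Q*H):
  P = 1000 * 9.81 * 0.048406 * 12.861 = 6110 W
Therefore the hydraulic power required at the pump = 6110 W.


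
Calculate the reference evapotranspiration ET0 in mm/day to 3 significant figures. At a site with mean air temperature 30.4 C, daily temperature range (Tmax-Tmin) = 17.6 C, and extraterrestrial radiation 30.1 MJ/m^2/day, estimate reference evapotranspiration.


Approach: apply the Hargreaves-Samani method, ET0 = 0.0023*(Tmean+17.8)*sqrt(Tmax-Tmin)*0.408*Ra.
ET0 = 0.0023*(30.4+17.8)*sqrt(17.6)*0.408*30.1 = 5.71 mm/day
Therefore the reference evapotranspiration ET0 = 5.71 mm/day.


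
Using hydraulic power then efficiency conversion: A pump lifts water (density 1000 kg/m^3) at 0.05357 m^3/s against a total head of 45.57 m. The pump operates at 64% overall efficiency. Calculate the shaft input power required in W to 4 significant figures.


Approach: apply hydraulic power then efficiency conversion, P = rho*g*Q*H; P_in = P/eta.
Step 1 — hydraulic power (P = rho*g*Q*H):
  P = 1000 * 9.81 * 0.05357 * 45.57 = 23948.0 W
Step 2 — input power: P_in = P/eta = 23948.0 / 0.64 = 37420 W
Therefore the shaft input power required = 37420 W.


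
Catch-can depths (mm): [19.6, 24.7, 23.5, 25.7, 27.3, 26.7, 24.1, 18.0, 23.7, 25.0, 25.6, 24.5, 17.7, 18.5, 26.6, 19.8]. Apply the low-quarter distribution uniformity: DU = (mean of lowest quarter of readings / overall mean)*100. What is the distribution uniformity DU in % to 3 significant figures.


sorted lowest 4 of 16: [17.7, 18.0, 18.5, 19.6] -> mean = 18.450 mm
overall mean = 23.188 mm
DU = (18.450/23.188)*100 = 79.6 %
Therefore the distribution uniformity DU = 79.6 %.


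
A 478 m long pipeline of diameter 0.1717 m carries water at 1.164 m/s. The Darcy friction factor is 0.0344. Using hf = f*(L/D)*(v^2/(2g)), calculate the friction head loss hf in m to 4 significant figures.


hf = 0.0344 * (478/0.1717) * (1.164^2 / (2*9.81))
hf = 6.613 m
Therefore the friction head loss hf = 6.613 m.


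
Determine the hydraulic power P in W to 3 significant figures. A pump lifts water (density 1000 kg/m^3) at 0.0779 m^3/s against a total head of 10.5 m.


Approach: apply the hydraulic power relation, P = rho*g*Q*H.
P = 1000 * 9.81 * 0.0779 * 10.5 = 8020 W
Therefore the hydraulic power P = 8020 W.


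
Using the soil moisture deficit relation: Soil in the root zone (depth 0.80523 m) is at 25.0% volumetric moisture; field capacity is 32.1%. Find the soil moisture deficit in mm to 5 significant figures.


Approach: apply the soil moisture deficit relation, SMD = (FC - theta)/100 * depth * 1000.
SMD = (32.1 - 25.0)/100 * 0.80523 * 1000 = 57.171 mm
Therefore the soil moisture deficit = 57.171 mm.


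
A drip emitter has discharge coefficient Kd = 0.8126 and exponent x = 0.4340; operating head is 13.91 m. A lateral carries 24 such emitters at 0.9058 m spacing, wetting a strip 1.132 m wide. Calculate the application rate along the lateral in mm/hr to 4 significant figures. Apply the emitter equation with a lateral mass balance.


Approach: apply the emitter equation with a lateral mass balance, q = Kd*h^x; Q = n*q; rate = Q/(n*spacing*width).
Step 1 — single emitter flow (q = Kd*h^x):
  q = 0.8126 * 13.91^0.4340 = 2.54730 L/hr
Step 2 — total lateral flow: Q = 24 * 2.54730 = 61.1353 L/hr
Step 3 — wetted area: A = 24 * 0.9058 * 1.132 = 24.6088 m^2
Step 4 — application rate: Q/A = 61.1353/24.6088 = 2.484 mm/hr
Therefore the application rate along the lateral = 2.484 mm/hr.


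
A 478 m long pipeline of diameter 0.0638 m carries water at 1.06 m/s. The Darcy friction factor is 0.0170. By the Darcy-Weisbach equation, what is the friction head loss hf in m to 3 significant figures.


Approach: apply the Darcy-Weisbach equation, hf = f*(L/D)*(v^2/(2g)).
hf = 0.0170 * (478/0.0638) * (1.06^2 / (2*9.81))
hf = 7.29 m
Therefore the friction head loss hf = 7.29 m.


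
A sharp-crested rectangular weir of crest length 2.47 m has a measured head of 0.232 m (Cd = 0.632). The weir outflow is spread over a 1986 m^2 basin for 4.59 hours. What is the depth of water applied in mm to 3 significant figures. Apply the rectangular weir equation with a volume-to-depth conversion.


Approach: apply the rectangular weir equation with a volume-to-depth conversion, Q = (2/3)*Cd*L*sqrt(2g)*H^1.5; d = Q*t/A * 1000.
Step 1 — weir discharge:
  Q = (2/3)*0.632*2.47*sqrt(2*9.81)*0.232^1.5 = 0.51512 m^3/s
Step 2 — volume: V = 0.51512 * 4.59*3600 = 8511.8 m^3
Step 3 — depth: d = V/A * 1000 = 8511.8/1986 * 1000 = 4290 mm
Therefore the depth of water applied = 4290 mm.


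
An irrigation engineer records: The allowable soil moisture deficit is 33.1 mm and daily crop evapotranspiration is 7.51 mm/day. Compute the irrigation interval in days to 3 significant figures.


Approach: apply the irrigation interval relation, interval = SMD / ETc.
interval = 33.1 / 7.51 = 4.41 days
Therefore the irrigation interval = 4.41 days.


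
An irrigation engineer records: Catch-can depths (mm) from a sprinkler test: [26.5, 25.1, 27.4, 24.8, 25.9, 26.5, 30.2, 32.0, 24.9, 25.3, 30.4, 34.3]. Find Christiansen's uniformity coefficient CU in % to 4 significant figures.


Approach: apply Christiansen's uniformity coefficient, CU = (1 - mean_abs_deviation/mean)*100.
mean = 27.7750 mm
mean |d_i - mean| = 2.63333 mm
CU = (1 - 2.63333/27.7750)*100 = 90.52 %
Therefore Christiansen's uniformity coefficient CU = 90.52 %.


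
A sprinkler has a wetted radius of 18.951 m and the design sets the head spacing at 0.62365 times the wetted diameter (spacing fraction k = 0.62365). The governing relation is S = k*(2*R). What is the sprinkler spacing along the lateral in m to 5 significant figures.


S = 0.62365 * (2 * 18.951) = 23.638 m
Therefore the sprinkler spacing along the lateral = 23.638 m.


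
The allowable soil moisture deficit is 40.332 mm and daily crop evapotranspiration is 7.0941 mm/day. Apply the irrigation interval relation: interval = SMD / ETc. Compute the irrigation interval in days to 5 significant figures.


interval = 40.332 / 7.0941 = 5.6853 days
Therefore the irrigation interval = 5.6853 days.


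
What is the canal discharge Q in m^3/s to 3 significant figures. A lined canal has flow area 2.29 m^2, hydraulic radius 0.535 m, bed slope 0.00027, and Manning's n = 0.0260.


Approach: apply Manning's equation, Q = (1/n)*A*R^(2/3)*S^(1/2).
Q = (1/0.0260) * 2.29 * 0.535^(2/3) * 0.00027^(1/2) = 0.954 m^3/s
Therefore the canal discharge Q = 0.954 m^3/s.


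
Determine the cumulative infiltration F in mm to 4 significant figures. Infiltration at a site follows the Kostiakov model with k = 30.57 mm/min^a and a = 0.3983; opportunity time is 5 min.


Approach: apply the Kostiakov infiltration equation, F = k*t^a.
F = 30.57 * 5^0.3983 = 58.04 mm
Therefore the cumulative infiltration F = 58.04 mm.


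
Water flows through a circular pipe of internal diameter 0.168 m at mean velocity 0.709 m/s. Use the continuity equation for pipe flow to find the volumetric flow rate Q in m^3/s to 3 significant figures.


Approach: apply the continuity equation for pipe flow, Q = A * v with A = pi*(D/2)^2.
A = pi*(0.168/2)^2 = 0.022167 m^2
Q = 0.022167 * 0.709 = 0.0157 m^3/s
Therefore the volumetric flow rate Q = 0.0157 m^3/s.


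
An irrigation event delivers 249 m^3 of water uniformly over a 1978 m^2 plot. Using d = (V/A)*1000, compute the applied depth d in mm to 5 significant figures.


d = (249 / 1978) * 1000 = 125.88 mm
Therefore the applied depth d = 125.88 mm.


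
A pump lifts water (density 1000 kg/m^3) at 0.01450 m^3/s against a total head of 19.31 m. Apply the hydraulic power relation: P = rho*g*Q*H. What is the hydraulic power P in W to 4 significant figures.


P = 1000 * 9.81 * 0.01450 * 19.31 = 2747 W
Therefore the hydraulic power P = 2747 W.


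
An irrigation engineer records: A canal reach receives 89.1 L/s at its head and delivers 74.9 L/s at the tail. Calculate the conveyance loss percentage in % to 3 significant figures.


Approach: apply the conveyance loss ratio, loss% = ((Q_head - Q_tail)/Q_head)*100.
loss = ((89.1 - 74.9)/89.1)*100 = 15.9 %
Therefore the conveyance loss percentage = 15.9 %.


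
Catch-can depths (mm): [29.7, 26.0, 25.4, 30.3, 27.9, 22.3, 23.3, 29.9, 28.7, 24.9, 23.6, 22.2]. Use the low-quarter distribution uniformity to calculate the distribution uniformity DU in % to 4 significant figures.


Approach: apply the low-quarter distribution uniformity, DU = (mean of lowest quarter of readings / overall mean)*100.
sorted lowest 3 of 12: [22.2, 22.3, 23.3] -> mean = 22.6000 mm
overall mean = 26.1833 mm
DU = (22.6000/26.1833)*100 = 86.31 %
Therefore the distribution uniformity DU = 86.31 %.


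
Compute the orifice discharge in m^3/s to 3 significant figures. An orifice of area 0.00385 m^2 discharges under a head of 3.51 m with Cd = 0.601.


Approach: apply the orifice equation, Q = Cd*A*sqrt(2*g*h).
Q = 0.601 * 0.00385 * sqrt(2*9.81*3.51) = 0.0192 m^3/s
Therefore the orifice discharge = 0.0192 m^3/s.


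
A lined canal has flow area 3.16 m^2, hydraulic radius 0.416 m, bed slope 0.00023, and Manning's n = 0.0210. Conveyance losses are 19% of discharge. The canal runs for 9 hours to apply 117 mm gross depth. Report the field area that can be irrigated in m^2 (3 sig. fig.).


Approach: apply Manning's equation with a conveyance and depth budget, Q = (1/n)*A*R^(2/3)*S^(1/2); Q_field = Q*(1-loss); Area = Q_field*t/(d/1000).
Step 1 — canal discharge (Manning's equation):
  Q = (1/0.0210) * 3.16 * 0.416^(2/3) * 0.00023^(1/2) = 1.2717 m^3/s
Step 2 — delivered flow: Q_field = 1.2717*(1 - 19/100) = 1.0301 m^3/s
Step 3 — volume delivered: V = 1.0301 * 9*3600 = 33375 m^3
Step 4 — area served: A = V / (depth/1000) = 33375 / 0.117 = 285000 m^2
Therefore the field area that can be irrigated = 285000 m^2.


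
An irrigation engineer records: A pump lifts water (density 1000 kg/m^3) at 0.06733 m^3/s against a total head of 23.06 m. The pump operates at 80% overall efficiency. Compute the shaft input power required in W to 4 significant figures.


Approach: apply hydraulic power then efficiency conversion, P = rho*g*Q*H; P_in = P/eta.
Step 1 — hydraulic power (P = rho*g*Q*H):
  P = 1000 * 9.81 * 0.06733 * 23.06 = 15231.3 W
Step 2 — input power: P_in = P/eta = 15231.3 / 0.8 = 19040 W
Therefore the shaft input power required = 19040 W.


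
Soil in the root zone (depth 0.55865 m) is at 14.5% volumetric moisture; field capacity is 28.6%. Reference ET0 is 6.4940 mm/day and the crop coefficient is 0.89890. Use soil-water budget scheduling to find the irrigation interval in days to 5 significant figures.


Approach: apply soil-water budget scheduling, SMD = (FC-theta)/100*depth*1000; ETc = ET0*Kc; interval = SMD/ETc.
Step 1 — soil moisture deficit:
  SMD = (28.6 - 14.5)/100 * 0.55865 * 1000 = 78.76965 mm
Step 2 — daily crop ET (ETc = ET0*Kc):
  ETc = 6.4940 * 0.89890 = 5.837457 mm/day
Step 3 — irrigation interval (SMD/ETc):
  interval = 78.76965 / 5.837457 = 13.494 days
Therefore the irrigation interval = 13.494 days.


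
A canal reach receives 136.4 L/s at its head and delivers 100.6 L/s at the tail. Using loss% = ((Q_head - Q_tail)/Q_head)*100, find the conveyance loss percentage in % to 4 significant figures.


loss = ((136.4 - 100.6)/136.4)*100 = 26.25 %
Therefore the conveyance loss percentage = 26.25 %.


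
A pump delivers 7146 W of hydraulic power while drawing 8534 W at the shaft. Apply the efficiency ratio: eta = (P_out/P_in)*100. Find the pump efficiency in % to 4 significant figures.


eta = (7146 / 8534) * 100 = 83.74 %
Therefore the pump efficiency = 83.74 %.


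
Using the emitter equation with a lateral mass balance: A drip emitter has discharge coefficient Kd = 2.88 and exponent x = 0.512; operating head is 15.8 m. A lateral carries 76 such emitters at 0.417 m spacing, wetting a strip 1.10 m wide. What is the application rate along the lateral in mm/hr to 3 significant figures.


Approach: apply the emitter equation with a lateral mass balance, q = Kd*h^x; Q = n*q; rate = Q/(n*spacing*width).
Step 1 — single emitter flow (q = Kd*h^x):
  q = 2.88 * 15.8^0.512 = 11.833 L/hr
Step 2 — total lateral flow: Q = 76 * 11.833 = 899.33 L/hr
Step 3 — wetted area: A = 76 * 0.417 * 1.10 = 34.861 m^2
Step 4 — application rate: Q/A = 899.33/34.861 = 25.8 mm/hr
Therefore the application rate along the lateral = 25.8 mm/hr.


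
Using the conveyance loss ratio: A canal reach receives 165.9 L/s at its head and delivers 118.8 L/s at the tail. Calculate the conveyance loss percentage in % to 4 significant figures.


Approach: apply the conveyance loss ratio, loss% = ((Q_head - Q_tail)/Q_head)*100.
loss = ((165.9 - 118.8)/165.9)*100 = 28.39 %
Therefore the conveyance loss percentage = 28.39 %.


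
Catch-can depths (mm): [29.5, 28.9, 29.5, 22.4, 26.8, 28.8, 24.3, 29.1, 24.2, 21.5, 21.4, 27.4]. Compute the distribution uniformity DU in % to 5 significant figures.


Approach: apply the low-quarter distribution uniformity, DU = (mean of lowest quarter of readings / overall mean)*100.
sorted lowest 3 of 12: [21.4, 21.5, 22.4] -> mean = 21.76667 mm
overall mean = 26.15000 mm
DU = (21.76667/26.15000)*100 = 83.238 %
Therefore the distribution uniformity DU = 83.238 %.


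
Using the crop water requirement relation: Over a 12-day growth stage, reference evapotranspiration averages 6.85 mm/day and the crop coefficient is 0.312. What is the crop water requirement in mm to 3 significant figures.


Approach: apply the crop water requirement relation, CWR = ET0 * Kc * days.
CWR = 6.85 * 0.312 * 12 = 25.6 mm
Therefore the crop water requirement = 25.6 mm.


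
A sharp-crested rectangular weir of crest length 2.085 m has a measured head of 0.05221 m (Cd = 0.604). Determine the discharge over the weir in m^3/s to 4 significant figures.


Approach: apply the rectangular weir equation, Q = (2/3)*Cd*L*sqrt(2g)*H^1.5.
Q = (2/3)*0.604*2.085*sqrt(2*9.81)*0.05221^1.5 = 0.04436 m^3/s
Therefore the discharge over the weir = 0.04436 m^3/s.


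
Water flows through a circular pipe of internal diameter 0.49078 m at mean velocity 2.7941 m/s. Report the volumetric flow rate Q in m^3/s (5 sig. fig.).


Approach: apply the continuity equation for pipe flow, Q = A * v with A = pi*(D/2)^2.
A = pi*(0.49078/2)^2 = 0.1891749 m^2
Q = 0.1891749 * 2.7941 = 0.52857 m^3/s
Therefore the volumetric flow rate Q = 0.52857 m^3/s.


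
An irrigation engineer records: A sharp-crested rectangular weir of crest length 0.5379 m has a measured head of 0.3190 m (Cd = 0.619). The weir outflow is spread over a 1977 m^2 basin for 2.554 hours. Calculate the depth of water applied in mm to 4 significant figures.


Approach: apply the rectangular weir equation with a volume-to-depth conversion, Q = (2/3)*Cd*L*sqrt(2g)*H^1.5; d = Q*t/A * 1000.
Step 1 — weir discharge:
  Q = (2/3)*0.619*0.5379*sqrt(2*9.81)*0.3190^1.5 = 0.177148 m^3/s
Step 2 — volume: V = 0.177148 * 2.554*3600 = 1628.77 m^3
Step 3 — depth: d = V/A * 1000 = 1628.77/1977 * 1000 = 823.9 mm
Therefore the depth of water applied = 823.9 mm.
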